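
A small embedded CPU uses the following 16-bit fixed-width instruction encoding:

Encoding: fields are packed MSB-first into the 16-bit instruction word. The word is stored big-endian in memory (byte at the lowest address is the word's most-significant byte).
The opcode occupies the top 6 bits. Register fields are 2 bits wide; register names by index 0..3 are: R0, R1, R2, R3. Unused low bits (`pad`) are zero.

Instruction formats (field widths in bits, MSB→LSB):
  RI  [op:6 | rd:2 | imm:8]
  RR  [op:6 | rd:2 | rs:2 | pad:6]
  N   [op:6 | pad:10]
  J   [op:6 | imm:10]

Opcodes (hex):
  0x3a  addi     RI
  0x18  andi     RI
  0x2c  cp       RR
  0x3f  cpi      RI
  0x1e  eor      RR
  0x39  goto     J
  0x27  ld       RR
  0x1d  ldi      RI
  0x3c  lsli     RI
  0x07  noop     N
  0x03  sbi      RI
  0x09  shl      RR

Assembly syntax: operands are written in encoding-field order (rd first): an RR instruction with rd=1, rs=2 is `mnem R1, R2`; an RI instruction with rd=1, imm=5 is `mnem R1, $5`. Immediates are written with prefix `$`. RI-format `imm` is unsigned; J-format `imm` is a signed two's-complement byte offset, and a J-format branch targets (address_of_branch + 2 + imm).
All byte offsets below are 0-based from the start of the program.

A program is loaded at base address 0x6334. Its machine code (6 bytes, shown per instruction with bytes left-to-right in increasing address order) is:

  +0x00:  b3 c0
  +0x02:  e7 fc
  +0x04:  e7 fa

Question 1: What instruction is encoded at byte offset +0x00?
cp R3, R3

@+00  big-endian(b3 c0) = 0xb3c0
  op=0xb3c0>>10=0x2c ⇒ cp (RR)
  [9:8] rd=3 = R3
  [7:6] rs=3 = R3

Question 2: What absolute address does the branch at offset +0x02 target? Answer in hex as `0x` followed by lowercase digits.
+0x02: e7 fc ⇒ word 0xe7fc (big)
  top 6b → 0x39 → goto [J]
  imm@[9:0]=0x3fc (s10→-4) ⇒ $-4
  target = base 0x6334 + off 0x02 + 2 + imm -4 = 0x6334

0x6334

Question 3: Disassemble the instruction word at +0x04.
goto $-6

+0x04: e7 fa ⇒ word 0xe7fa (big)
  op=0xe7fa>>10=0x39 ⇒ goto (J)
  imm: (w>>0)&0x3ff=0x3fa (s10→-6) → $-6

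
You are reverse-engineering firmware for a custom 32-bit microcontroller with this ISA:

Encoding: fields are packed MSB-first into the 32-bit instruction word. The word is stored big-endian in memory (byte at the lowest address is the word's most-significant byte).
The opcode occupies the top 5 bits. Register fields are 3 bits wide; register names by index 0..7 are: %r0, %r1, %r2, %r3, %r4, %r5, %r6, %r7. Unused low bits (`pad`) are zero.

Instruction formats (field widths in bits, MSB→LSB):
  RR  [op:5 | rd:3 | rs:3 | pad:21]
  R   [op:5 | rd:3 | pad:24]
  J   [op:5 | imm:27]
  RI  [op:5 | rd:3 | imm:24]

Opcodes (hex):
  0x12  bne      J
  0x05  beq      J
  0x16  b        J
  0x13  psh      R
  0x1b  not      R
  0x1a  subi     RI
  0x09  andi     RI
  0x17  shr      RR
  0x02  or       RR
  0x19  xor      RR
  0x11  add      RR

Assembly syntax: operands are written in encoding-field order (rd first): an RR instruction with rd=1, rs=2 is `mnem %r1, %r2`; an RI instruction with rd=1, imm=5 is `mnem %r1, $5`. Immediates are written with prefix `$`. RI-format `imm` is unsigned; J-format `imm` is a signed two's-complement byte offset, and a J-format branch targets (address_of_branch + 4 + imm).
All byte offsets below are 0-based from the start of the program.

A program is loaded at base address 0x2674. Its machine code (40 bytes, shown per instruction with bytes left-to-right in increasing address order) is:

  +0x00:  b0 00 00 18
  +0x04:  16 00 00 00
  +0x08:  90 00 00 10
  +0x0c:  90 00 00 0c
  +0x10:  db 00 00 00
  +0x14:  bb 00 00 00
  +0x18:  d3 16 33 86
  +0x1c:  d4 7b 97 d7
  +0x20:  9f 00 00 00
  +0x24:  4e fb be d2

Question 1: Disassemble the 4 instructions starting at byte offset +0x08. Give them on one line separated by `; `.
@+08  big-endian(90 00 00 10) = 0x90000010
  op=0x90000010>>27=0x12 ⇒ bne (J)
  [26:0] imm=16 = $16
@+0c  big-endian(90 00 00 0c) = 0x9000000c
  op=0x9000000c>>27=0x12 ⇒ bne (J)
  [26:0] imm=12 = $12
@+10  big-endian(db 00 00 00) = 0xdb000000
  op=0xdb000000>>27=0x1b ⇒ not (R)
  [26:24] rd=3 = %r3
@+14  big-endian(bb 00 00 00) = 0xbb000000
  op=0xbb000000>>27=0x17 ⇒ shr (RR)
  [26:24] rd=3 = %r3
  [23:21] rs=0 = %r0

bne $16; bne $12; not %r3; shr %r3, %r0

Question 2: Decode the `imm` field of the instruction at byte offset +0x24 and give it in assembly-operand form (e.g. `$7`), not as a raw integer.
@+24  big-endian(4e fb be d2) = 0x4efbbed2
  top 5b → 0x9 → andi [RI]
  [26:24] rd=6 = %r6
  [23:0] imm=16498386 = $16498386

$16498386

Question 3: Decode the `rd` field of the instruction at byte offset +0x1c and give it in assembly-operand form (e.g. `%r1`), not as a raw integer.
%r4

@+1c  big-endian(d4 7b 97 d7) = 0xd47b97d7
  top 5b → 0x1a → subi [RI]
  rd: (w>>24)&0x7=0x4 → %r4
  imm: (w>>0)&0xffffff=0x7b97d7 → $8099799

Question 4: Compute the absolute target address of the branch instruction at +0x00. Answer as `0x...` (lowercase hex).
@+00  big-endian(b0 00 00 18) = 0xb0000018
  op=0xb0000018>>27=0x16 ⇒ b (J)
  imm: (w>>0)&0x7ffffff=0x18 → $24
  target = base 0x2674 + off 0x00 + 4 + imm 24 = 0x2690

0x2690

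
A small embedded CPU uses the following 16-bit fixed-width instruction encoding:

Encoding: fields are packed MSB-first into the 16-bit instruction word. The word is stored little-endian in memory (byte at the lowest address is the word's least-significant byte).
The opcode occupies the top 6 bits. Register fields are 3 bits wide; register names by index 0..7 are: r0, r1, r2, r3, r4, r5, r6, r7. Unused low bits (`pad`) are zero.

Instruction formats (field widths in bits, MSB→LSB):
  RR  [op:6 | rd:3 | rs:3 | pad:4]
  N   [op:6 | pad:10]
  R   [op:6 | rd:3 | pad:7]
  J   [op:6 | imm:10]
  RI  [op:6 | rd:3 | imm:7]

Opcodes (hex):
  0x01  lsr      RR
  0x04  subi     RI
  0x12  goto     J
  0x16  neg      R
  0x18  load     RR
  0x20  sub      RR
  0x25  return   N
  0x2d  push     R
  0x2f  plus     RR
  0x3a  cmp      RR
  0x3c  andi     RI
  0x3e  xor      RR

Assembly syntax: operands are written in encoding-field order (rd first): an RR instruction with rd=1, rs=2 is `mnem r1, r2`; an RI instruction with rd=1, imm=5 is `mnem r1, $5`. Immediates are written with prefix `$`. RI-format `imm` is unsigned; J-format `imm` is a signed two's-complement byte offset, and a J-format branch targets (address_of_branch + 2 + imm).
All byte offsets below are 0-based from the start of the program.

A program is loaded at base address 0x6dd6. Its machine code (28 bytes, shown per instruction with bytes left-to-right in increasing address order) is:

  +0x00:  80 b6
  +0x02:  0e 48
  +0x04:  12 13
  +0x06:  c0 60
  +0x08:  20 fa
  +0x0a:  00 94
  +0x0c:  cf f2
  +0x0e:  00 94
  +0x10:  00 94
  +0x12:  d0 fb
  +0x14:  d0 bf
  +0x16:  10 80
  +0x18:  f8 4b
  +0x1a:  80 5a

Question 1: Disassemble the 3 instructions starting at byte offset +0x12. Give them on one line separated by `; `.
xor r7, r5; plus r7, r5; sub r0, r1

off 0x12: read d0 fb as little → 0xfbd0
  top 6b → 0x3e → xor [RR]
  rd@[9:7]=0x7 ⇒ r7
  rs@[6:4]=0x5 ⇒ r5
off 0x14: read d0 bf as little → 0xbfd0
  top 6b → 0x2f → plus [RR]
  rd@[9:7]=0x7 ⇒ r7
  rs@[6:4]=0x5 ⇒ r5
off 0x16: read 10 80 as little → 0x8010
  top 6b → 0x20 → sub [RR]
  rd@[9:7]=0x0 ⇒ r0
  rs@[6:4]=0x1 ⇒ r1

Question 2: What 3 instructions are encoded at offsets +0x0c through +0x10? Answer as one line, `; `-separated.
[0c] cf f2 → 0xf2cf
  top 6b → 0x3c → andi [RI]
  rd: (w>>7)&0x7=0x5 → r5
  imm: (w>>0)&0x7f=0x4f → $79
[0e] 00 94 → 0x9400
  top 6b → 0x25 → return [N]
[10] 00 94 → 0x9400
  top 6b → 0x25 → return [N]

andi r5, $79; return; return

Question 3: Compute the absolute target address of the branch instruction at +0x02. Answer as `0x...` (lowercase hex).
0x6de8

[02] 0e 48 → 0x480e
  opcode bits[15:10]=0x12: goto/J
  imm@[9:0]=0xe ⇒ $14
  target = base 0x6dd6 + off 0x02 + 2 + imm 14 = 0x6de8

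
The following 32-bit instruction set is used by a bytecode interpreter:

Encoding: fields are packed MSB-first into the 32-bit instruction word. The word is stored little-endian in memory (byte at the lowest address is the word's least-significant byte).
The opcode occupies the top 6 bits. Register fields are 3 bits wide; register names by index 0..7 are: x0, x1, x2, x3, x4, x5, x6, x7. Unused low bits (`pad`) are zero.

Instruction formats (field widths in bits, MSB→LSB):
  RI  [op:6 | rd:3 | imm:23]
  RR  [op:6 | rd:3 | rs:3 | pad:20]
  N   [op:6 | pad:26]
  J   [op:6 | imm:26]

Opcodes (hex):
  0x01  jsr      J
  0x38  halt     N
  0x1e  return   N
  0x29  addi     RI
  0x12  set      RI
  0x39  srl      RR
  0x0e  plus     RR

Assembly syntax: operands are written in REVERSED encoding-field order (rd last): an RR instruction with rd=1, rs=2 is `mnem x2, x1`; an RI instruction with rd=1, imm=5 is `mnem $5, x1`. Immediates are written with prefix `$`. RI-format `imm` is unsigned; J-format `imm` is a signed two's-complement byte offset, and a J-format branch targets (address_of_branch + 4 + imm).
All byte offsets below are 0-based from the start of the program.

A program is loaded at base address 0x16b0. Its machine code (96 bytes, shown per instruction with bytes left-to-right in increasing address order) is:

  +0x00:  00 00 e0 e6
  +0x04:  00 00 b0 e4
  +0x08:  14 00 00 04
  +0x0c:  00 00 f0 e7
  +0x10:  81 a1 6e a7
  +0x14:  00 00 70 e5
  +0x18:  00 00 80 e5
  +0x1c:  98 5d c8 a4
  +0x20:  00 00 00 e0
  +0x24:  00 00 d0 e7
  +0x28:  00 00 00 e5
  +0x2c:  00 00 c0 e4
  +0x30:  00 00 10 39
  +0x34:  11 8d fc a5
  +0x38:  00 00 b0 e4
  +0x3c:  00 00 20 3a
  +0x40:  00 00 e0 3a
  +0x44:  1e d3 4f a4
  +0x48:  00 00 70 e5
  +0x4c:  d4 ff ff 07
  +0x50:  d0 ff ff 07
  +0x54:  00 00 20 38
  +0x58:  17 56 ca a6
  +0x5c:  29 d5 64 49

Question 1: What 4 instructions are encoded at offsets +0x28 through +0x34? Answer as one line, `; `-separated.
srl x0, x2; srl x4, x1; plus x1, x2; addi $8162577, x3

@+28  little-endian(00 00 00 e5) = 0xe5000000
  top 6b → 0x39 → srl [RR]
  rd: (w>>23)&0x7=0x2 → x2
  rs: (w>>20)&0x7=0x0 → x0
@+2c  little-endian(00 00 c0 e4) = 0xe4c00000
  top 6b → 0x39 → srl [RR]
  rd: (w>>23)&0x7=0x1 → x1
  rs: (w>>20)&0x7=0x4 → x4
@+30  little-endian(00 00 10 39) = 0x39100000
  top 6b → 0xe → plus [RR]
  rd: (w>>23)&0x7=0x2 → x2
  rs: (w>>20)&0x7=0x1 → x1
@+34  little-endian(11 8d fc a5) = 0xa5fc8d11
  top 6b → 0x29 → addi [RI]
  rd: (w>>23)&0x7=0x3 → x3
  imm: (w>>0)&0x7fffff=0x7c8d11 → $8162577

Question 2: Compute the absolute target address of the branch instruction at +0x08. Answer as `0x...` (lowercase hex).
+0x08: 14 00 00 04 ⇒ word 0x04000014 (little)
  top 6b → 0x1 → jsr [J]
  imm@[25:0]=0x14 ⇒ $20
  target = base 0x16b0 + off 0x08 + 4 + imm 20 = 0x16d0

0x16d0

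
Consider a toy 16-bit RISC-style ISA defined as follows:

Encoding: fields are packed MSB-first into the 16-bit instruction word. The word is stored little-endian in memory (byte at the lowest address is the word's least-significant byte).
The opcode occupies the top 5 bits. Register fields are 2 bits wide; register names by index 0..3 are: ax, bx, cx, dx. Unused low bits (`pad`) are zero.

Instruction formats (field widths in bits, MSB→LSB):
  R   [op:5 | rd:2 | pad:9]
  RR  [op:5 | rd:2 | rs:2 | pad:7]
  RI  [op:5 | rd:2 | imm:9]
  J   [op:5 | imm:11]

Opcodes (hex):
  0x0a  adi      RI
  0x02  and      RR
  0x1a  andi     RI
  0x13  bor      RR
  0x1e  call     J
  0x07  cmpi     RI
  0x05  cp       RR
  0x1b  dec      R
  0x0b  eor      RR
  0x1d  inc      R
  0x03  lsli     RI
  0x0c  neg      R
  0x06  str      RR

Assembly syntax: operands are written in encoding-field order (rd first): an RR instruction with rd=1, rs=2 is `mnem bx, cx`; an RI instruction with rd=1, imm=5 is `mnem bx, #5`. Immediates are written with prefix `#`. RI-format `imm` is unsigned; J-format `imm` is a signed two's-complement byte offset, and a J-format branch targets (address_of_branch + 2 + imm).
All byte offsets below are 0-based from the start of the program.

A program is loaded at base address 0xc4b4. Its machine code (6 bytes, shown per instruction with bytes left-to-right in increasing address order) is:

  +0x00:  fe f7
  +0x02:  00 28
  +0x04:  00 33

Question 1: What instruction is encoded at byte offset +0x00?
call #-2

+0x00: fe f7 ⇒ word 0xf7fe (little)
  top 5b → 0x1e → call [J]
  imm@[10:0]=0x7fe (s11→-2) ⇒ #-2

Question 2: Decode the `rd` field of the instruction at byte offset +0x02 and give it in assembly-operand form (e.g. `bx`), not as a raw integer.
[02] 00 28 → 0x2800
  top 5b → 0x5 → cp [RR]
  rd: (w>>9)&0x3=0x0 → ax
  rs: (w>>7)&0x3=0x0 → ax

ax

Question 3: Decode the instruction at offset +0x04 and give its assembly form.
str bx, cx

[04] 00 33 → 0x3300
  top 5b → 0x6 → str [RR]
  rd: (w>>9)&0x3=0x1 → bx
  rs: (w>>7)&0x3=0x2 → cx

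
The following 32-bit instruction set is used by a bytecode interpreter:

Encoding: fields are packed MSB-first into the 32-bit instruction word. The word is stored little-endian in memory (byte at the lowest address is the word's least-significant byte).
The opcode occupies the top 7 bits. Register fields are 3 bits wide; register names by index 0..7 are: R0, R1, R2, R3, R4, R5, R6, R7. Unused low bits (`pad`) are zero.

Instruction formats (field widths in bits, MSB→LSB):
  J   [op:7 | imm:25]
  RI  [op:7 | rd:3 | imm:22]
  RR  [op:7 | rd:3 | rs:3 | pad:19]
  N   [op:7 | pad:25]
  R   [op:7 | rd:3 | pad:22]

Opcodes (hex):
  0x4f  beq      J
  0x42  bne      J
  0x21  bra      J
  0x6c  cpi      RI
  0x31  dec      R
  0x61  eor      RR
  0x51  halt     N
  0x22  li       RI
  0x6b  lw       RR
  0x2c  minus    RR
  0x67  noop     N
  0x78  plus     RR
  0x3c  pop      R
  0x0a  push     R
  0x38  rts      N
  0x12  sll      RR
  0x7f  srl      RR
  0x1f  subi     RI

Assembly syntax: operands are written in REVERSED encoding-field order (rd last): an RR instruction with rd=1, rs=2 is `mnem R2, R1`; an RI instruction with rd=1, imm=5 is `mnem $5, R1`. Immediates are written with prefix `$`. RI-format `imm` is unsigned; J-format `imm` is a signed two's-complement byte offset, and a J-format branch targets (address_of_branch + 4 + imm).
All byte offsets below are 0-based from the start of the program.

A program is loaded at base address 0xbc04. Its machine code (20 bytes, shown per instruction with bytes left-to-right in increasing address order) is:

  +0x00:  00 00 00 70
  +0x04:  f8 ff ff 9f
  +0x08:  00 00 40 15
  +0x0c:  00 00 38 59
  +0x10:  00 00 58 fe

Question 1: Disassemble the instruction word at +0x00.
+0x00: 00 00 00 70 ⇒ word 0x70000000 (little)
  op=0x70000000>>25=0x38 ⇒ rts (N)

rts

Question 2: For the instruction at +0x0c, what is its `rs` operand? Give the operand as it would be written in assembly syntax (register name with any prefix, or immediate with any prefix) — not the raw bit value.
R7

+0x0c: 00 00 38 59 ⇒ word 0x59380000 (little)
  op=0x59380000>>25=0x2c ⇒ minus (RR)
  rd: (w>>22)&0x7=0x4 → R4
  rs: (w>>19)&0x7=0x7 → R7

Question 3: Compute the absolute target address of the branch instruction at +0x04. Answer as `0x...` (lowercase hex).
0xbc04

off 0x04: read f8 ff ff 9f as little → 0x9ffffff8
  op=0x9ffffff8>>25=0x4f ⇒ beq (J)
  imm: (w>>0)&0x1ffffff=0x1fffff8 (s25→-8) → $-8
  target = base 0xbc04 + off 0x04 + 4 + imm -8 = 0xbc04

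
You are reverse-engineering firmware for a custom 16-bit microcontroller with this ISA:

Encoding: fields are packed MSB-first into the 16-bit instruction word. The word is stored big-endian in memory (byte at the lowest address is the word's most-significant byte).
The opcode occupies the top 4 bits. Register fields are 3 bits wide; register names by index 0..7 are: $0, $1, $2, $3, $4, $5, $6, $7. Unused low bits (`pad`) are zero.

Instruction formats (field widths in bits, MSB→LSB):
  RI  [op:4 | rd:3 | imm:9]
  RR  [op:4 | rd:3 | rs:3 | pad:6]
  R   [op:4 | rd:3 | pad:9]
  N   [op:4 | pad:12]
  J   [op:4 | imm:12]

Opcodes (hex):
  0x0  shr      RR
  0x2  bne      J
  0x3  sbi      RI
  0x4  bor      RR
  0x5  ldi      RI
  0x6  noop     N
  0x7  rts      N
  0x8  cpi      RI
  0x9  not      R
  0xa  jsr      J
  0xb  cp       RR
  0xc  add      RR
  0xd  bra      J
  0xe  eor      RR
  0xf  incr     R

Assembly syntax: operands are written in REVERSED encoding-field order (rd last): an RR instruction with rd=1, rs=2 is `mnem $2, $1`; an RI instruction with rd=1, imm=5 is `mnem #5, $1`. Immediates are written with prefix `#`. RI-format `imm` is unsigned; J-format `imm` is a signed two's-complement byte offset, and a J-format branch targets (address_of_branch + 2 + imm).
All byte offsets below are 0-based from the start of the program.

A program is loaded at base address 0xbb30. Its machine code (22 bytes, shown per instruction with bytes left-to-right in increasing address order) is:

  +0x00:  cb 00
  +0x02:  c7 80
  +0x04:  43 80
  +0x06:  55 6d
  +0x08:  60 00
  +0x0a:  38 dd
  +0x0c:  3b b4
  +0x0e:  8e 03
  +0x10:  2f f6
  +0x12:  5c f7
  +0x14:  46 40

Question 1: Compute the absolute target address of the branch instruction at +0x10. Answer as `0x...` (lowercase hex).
off 0x10: read 2f f6 as big → 0x2ff6
  top 4b → 0x2 → bne [J]
  imm@[11:0]=0xff6 (s12→-10) ⇒ #-10
  target = base 0xbb30 + off 0x10 + 2 + imm -10 = 0xbb38

0xbb38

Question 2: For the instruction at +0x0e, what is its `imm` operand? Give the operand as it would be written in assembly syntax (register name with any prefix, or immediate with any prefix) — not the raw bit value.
#3

off 0x0e: read 8e 03 as big → 0x8e03
  op=0x8e03>>12=0x8 ⇒ cpi (RI)
  rd@[11:9]=0x7 ⇒ $7
  imm@[8:0]=0x3 ⇒ #3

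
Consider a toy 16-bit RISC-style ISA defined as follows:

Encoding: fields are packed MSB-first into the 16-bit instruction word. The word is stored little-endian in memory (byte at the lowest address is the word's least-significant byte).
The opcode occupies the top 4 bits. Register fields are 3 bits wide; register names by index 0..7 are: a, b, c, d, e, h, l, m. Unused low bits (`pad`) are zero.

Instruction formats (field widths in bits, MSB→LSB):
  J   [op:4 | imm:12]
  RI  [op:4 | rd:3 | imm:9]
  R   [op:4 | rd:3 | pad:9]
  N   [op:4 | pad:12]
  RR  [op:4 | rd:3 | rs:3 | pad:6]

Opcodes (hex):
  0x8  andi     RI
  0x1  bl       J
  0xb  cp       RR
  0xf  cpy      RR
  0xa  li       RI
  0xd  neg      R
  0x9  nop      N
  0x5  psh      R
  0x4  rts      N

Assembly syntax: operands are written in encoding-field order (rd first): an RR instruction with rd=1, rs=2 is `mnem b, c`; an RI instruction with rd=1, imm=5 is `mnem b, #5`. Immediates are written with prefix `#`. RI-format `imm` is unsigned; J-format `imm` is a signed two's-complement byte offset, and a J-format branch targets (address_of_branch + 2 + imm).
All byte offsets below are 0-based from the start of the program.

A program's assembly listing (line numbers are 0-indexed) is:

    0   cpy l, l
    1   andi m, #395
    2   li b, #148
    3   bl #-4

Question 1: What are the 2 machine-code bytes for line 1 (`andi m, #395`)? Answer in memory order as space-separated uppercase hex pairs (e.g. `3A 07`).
8B 8F

L1: andi op=0x8:4|rd=7:3|imm=395:9 ⇒ 0x8f8b ⇒ little 8b 8f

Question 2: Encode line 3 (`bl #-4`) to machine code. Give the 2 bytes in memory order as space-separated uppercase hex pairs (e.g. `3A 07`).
3. bl fields op=0x1:4|imm=-4:12 → word 1ffch → fc 1f

FC 1F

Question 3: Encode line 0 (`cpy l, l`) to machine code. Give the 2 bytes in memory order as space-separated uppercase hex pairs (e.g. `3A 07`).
L0: cpy op=0xf:4|rd=6:3|rs=6:3|pad=0:6 ⇒ 0xfd80 ⇒ little 80 fd

80 FD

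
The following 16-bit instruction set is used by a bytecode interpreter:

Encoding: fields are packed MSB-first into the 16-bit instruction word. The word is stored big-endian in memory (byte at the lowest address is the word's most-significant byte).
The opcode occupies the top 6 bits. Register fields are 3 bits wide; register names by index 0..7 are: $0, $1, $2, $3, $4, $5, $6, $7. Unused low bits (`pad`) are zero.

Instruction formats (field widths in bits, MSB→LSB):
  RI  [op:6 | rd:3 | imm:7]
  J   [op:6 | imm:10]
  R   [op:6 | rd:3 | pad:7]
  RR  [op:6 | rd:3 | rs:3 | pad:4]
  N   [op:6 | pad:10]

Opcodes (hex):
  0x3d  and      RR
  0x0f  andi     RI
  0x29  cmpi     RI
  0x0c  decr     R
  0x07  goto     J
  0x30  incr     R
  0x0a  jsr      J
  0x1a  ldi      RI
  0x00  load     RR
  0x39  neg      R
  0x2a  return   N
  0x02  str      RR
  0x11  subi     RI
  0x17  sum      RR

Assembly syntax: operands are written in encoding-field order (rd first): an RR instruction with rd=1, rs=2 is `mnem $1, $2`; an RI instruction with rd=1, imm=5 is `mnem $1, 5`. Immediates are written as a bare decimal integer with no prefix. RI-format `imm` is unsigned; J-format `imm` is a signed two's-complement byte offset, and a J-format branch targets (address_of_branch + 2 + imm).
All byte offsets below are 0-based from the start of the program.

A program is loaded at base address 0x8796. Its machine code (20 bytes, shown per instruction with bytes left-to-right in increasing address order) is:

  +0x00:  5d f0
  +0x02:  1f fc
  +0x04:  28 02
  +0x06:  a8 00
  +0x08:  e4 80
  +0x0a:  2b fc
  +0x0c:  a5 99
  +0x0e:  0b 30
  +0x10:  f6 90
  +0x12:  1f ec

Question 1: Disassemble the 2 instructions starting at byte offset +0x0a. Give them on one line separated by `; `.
jsr -4; cmpi $3, 25

@+0a  big-endian(2b fc) = 0x2bfc
  top 6b → 0xa → jsr [J]
  imm@[9:0]=0x3fc (s10→-4) ⇒ -4
@+0c  big-endian(a5 99) = 0xa599
  top 6b → 0x29 → cmpi [RI]
  rd@[9:7]=0x3 ⇒ $3
  imm@[6:0]=0x19 ⇒ 25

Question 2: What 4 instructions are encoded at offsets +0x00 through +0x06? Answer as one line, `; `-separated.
@+00  big-endian(5d f0) = 0x5df0
  opcode bits[15:10]=0x17: sum/RR
  [9:7] rd=3 = $3
  [6:4] rs=7 = $7
@+02  big-endian(1f fc) = 0x1ffc
  opcode bits[15:10]=0x7: goto/J
  [9:0] imm=1020 (s10→-4) = -4
@+04  big-endian(28 02) = 0x2802
  opcode bits[15:10]=0xa: jsr/J
  [9:0] imm=2 = 2
@+06  big-endian(a8 00) = 0xa800
  opcode bits[15:10]=0x2a: return/N

sum $3, $7; goto -4; jsr 2; return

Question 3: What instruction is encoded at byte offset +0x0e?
off 0x0e: read 0b 30 as big → 0x0b30
  top 6b → 0x2 → str [RR]
  [9:7] rd=6 = $6
  [6:4] rs=3 = $3

str $6, $3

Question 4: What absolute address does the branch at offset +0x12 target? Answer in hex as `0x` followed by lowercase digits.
0x8796

[12] 1f ec → 0x1fec
  opcode bits[15:10]=0x7: goto/J
  imm: (w>>0)&0x3ff=0x3ec (s10→-20) → -20
  target = base 0x8796 + off 0x12 + 2 + imm -20 = 0x8796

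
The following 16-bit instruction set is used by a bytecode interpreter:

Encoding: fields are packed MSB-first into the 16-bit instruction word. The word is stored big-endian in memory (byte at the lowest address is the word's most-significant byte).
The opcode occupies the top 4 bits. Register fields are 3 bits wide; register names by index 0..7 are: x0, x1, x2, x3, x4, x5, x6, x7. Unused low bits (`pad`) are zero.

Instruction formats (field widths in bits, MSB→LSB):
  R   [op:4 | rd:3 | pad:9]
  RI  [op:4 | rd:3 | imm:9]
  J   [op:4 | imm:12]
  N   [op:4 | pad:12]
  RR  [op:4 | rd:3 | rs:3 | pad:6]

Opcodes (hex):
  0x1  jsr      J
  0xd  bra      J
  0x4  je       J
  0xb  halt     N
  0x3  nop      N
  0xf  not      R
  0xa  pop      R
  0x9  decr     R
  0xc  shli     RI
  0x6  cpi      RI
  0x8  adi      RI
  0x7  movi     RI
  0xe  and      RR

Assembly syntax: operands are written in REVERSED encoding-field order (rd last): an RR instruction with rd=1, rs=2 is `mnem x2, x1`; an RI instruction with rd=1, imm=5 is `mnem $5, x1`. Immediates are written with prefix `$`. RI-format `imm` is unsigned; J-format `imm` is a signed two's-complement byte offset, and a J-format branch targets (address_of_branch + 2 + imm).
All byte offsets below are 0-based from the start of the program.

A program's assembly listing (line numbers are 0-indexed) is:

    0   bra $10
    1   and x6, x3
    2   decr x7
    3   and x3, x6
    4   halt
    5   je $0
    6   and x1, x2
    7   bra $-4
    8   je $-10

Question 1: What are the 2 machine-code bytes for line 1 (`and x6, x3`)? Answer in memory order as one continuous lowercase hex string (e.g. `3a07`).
e780

1. and fields op=0xe:4|rd=3:3|rs=6:3|pad=0:6 → word e780h → e7 80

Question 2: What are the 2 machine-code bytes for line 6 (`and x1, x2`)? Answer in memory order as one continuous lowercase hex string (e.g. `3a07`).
L6: and op=0xe:4|rd=2:3|rs=1:3|pad=0:6 ⇒ 0xe440 ⇒ big e4 40

e440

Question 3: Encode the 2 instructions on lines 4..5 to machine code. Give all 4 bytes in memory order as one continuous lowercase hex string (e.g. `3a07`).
b0004000

L4: halt op=0xb:4|pad=0:12 ⇒ 0xb000 ⇒ big b0 00
L5: je op=0x4:4|imm=0:12 ⇒ 0x4000 ⇒ big 40 00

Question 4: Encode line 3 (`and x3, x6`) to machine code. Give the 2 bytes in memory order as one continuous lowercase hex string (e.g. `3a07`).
3. and fields op=0xe:4|rd=6:3|rs=3:3|pad=0:6 → word ecc0h → ec c0

ecc0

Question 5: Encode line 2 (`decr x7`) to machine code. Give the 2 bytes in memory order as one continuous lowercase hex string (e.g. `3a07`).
2. decr fields op=0x9:4|rd=7:3|pad=0:9 → word 9e00h → 9e 00

9e00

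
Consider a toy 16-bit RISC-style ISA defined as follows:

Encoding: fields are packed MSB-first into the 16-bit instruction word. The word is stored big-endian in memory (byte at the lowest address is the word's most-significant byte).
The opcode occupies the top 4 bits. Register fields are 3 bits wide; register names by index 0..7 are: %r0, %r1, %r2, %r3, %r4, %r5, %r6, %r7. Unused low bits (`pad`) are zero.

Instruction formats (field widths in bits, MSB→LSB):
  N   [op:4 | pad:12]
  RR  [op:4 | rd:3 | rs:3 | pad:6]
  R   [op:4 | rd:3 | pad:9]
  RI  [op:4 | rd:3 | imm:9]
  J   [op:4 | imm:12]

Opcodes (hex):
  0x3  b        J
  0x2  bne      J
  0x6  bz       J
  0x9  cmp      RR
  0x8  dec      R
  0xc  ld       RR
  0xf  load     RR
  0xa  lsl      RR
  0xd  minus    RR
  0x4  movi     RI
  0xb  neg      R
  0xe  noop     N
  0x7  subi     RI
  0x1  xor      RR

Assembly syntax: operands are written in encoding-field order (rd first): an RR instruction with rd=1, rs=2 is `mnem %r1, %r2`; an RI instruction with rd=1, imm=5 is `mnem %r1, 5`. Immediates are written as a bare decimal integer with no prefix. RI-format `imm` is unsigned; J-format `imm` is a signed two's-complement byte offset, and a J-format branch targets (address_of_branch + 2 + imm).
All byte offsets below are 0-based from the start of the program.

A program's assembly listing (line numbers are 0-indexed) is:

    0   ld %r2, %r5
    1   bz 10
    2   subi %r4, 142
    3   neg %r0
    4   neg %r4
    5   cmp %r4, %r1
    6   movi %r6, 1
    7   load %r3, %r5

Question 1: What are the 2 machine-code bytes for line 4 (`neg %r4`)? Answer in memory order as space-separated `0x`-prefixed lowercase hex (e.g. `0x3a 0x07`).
line 4 (neg): pack op=0xb:4|rd=4:3|pad=0:9 = 0xb800; big→ b8 00

0xb8 0x00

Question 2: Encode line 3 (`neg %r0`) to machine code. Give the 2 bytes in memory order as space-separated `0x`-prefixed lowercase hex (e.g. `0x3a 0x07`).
3. neg fields op=0xb:4|rd=0:3|pad=0:9 → word b000h → b0 00

0xb0 0x00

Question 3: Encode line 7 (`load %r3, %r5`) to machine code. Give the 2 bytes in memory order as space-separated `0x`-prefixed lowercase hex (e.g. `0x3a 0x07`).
L7: load op=0xf:4|rd=3:3|rs=5:3|pad=0:6 ⇒ 0xf740 ⇒ big f7 40

0xf7 0x40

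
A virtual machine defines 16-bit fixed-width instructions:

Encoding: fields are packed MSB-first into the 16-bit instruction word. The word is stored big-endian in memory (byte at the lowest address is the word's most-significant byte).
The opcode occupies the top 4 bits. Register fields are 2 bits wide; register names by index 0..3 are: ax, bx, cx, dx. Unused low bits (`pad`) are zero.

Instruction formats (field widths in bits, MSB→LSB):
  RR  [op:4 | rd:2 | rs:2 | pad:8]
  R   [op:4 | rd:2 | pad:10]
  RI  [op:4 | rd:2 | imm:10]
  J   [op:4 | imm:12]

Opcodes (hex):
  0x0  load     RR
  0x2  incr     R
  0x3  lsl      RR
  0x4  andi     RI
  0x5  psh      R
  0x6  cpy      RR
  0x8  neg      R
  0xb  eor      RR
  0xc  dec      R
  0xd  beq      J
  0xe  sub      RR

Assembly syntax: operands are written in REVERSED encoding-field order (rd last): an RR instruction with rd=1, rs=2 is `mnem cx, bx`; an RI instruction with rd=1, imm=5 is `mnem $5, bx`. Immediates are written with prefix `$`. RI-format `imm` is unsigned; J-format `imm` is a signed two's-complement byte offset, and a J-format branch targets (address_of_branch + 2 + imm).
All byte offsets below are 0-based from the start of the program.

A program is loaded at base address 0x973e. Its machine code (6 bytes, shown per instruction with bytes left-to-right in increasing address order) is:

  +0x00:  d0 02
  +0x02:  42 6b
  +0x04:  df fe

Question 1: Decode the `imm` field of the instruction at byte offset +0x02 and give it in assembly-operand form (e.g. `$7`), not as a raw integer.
$619

[02] 42 6b → 0x426b
  opcode bits[15:12]=0x4: andi/RI
  [11:10] rd=0 = ax
  [9:0] imm=619 = $619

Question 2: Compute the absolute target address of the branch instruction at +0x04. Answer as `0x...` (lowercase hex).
off 0x04: read df fe as big → 0xdffe
  op=0xdffe>>12=0xd ⇒ beq (J)
  [11:0] imm=4094 (s12→-2) = $-2
  target = base 0x973e + off 0x04 + 2 + imm -2 = 0x9742

0x9742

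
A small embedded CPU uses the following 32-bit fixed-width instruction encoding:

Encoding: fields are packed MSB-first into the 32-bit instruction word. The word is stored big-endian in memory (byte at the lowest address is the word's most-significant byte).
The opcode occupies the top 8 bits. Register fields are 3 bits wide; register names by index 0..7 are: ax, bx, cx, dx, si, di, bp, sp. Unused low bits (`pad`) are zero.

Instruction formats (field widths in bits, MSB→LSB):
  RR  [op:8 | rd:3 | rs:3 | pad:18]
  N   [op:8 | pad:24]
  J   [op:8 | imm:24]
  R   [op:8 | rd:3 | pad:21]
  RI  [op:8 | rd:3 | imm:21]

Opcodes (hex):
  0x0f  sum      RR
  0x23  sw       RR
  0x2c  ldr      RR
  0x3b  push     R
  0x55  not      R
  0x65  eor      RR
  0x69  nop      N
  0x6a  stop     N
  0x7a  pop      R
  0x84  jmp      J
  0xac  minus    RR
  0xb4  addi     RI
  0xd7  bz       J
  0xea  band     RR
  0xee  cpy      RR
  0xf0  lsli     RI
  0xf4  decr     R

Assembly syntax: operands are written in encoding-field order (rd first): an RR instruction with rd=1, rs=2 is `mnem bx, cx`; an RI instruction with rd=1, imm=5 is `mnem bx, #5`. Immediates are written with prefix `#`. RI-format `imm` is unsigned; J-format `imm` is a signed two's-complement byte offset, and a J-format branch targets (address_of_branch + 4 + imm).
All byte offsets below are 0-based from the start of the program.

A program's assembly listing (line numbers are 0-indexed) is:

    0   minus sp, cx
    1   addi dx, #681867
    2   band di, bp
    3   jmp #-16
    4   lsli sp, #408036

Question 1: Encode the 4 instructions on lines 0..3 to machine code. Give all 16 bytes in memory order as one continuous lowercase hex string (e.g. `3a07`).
0. minus fields op=0xac:8|rd=7:3|rs=2:3|pad=0:18 → word ace80000h → ac e8 00 00
1. addi fields op=0xb4:8|rd=3:3|imm=681867:21 → word b46a678bh → b4 6a 67 8b
2. band fields op=0xea:8|rd=5:3|rs=6:3|pad=0:18 → word eab80000h → ea b8 00 00
3. jmp fields op=0x84:8|imm=-16:24 → word 84fffff0h → 84 ff ff f0

ace80000b46a678beab8000084fffff0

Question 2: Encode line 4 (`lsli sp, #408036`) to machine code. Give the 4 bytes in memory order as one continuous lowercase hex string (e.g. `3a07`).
4. lsli fields op=0xf0:8|rd=7:3|imm=408036:21 → word f0e639e4h → f0 e6 39 e4

f0e639e4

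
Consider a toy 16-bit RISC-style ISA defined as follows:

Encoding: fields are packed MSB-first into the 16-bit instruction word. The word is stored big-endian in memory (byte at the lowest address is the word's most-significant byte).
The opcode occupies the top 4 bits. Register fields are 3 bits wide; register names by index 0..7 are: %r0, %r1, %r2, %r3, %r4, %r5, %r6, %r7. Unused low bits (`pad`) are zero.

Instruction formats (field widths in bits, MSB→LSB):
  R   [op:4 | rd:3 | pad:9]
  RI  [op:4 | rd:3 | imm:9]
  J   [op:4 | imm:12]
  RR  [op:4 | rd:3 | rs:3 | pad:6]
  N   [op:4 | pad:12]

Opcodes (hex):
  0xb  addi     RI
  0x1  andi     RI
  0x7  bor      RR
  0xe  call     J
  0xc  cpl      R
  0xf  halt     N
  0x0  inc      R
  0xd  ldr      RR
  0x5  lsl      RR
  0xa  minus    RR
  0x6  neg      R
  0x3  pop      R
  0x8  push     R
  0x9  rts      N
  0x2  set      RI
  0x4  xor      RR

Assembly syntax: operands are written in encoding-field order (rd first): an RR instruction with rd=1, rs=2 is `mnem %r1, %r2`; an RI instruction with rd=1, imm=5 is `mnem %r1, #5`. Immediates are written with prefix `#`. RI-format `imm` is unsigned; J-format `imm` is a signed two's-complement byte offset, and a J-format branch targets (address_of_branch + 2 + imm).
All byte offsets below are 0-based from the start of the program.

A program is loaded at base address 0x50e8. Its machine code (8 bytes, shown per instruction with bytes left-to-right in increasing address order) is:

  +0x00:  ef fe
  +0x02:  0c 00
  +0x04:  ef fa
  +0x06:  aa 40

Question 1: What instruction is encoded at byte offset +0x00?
call #-2

off 0x00: read ef fe as big → 0xeffe
  top 4b → 0xe → call [J]
  imm: (w>>0)&0xfff=0xffe (s12→-2) → #-2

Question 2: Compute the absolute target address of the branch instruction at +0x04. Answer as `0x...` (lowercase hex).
[04] ef fa → 0xeffa
  op=0xeffa>>12=0xe ⇒ call (J)
  [11:0] imm=4090 (s12→-6) = #-6
  target = base 0x50e8 + off 0x04 + 2 + imm -6 = 0x50e8

0x50e8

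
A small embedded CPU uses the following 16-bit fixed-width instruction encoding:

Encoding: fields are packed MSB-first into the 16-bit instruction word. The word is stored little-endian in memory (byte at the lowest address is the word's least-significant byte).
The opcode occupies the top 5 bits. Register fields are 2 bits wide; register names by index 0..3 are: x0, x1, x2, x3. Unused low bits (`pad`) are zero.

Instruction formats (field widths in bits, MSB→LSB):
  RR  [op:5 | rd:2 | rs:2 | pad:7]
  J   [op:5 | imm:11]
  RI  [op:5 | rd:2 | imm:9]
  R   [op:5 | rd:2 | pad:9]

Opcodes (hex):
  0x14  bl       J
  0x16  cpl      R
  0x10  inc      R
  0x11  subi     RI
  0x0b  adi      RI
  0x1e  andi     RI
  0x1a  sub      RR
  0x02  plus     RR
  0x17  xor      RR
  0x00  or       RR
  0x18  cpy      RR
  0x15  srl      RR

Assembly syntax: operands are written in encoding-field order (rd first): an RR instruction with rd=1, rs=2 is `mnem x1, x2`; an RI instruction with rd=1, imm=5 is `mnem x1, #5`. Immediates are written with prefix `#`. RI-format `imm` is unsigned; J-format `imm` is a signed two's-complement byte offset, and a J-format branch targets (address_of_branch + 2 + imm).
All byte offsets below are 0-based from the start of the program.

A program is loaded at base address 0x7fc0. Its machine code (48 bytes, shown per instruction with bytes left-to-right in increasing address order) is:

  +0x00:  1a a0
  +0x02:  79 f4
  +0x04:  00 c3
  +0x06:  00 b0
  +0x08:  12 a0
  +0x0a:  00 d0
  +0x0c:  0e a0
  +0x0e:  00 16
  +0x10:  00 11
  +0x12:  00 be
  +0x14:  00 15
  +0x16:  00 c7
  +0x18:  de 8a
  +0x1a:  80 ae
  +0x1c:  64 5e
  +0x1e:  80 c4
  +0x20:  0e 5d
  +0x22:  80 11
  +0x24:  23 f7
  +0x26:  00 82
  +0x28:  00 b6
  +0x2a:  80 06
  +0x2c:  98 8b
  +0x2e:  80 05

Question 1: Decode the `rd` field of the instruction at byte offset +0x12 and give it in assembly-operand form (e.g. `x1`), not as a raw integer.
x3

@+12  little-endian(00 be) = 0xbe00
  op=0xbe00>>11=0x17 ⇒ xor (RR)
  rd@[10:9]=0x3 ⇒ x3
  rs@[8:7]=0x0 ⇒ x0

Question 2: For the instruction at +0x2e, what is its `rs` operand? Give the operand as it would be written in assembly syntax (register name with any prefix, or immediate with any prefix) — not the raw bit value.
[2e] 80 05 → 0x0580
  top 5b → 0x0 → or [RR]
  rd@[10:9]=0x2 ⇒ x2
  rs@[8:7]=0x3 ⇒ x3

x3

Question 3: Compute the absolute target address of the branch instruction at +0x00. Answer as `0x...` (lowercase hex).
[00] 1a a0 → 0xa01a
  op=0xa01a>>11=0x14 ⇒ bl (J)
  imm: (w>>0)&0x7ff=0x1a → #26
  target = base 0x7fc0 + off 0x00 + 2 + imm 26 = 0x7fdc

0x7fdc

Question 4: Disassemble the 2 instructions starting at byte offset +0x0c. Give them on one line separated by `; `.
off 0x0c: read 0e a0 as little → 0xa00e
  op=0xa00e>>11=0x14 ⇒ bl (J)
  imm@[10:0]=0xe ⇒ #14
off 0x0e: read 00 16 as little → 0x1600
  op=0x1600>>11=0x2 ⇒ plus (RR)
  rd@[10:9]=0x3 ⇒ x3
  rs@[8:7]=0x0 ⇒ x0

bl #14; plus x3, x0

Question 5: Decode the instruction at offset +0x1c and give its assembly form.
adi x3, #100

@+1c  little-endian(64 5e) = 0x5e64
  opcode bits[15:11]=0xb: adi/RI
  rd@[10:9]=0x3 ⇒ x3
  imm@[8:0]=0x64 ⇒ #100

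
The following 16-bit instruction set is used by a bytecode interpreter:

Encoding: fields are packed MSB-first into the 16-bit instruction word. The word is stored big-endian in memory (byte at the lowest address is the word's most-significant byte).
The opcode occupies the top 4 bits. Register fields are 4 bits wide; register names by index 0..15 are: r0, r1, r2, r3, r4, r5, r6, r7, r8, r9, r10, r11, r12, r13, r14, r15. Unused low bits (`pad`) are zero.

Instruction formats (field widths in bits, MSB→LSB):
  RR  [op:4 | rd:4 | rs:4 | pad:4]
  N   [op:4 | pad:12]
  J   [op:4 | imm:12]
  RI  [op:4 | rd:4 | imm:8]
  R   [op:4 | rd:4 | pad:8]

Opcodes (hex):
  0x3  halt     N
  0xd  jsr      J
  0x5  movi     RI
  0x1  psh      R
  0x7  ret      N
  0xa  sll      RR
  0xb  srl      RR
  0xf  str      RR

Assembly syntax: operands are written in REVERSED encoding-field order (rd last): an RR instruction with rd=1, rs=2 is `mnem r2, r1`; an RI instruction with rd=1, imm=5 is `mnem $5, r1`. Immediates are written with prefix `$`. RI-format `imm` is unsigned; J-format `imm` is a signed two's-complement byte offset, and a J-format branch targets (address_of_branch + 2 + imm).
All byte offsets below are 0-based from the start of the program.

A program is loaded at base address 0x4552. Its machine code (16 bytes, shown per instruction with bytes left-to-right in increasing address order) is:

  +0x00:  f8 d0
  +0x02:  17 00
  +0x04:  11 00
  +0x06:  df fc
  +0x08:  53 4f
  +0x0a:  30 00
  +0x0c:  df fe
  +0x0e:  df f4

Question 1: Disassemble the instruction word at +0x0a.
halt

off 0x0a: read 30 00 as big → 0x3000
  op=0x3000>>12=0x3 ⇒ halt (N)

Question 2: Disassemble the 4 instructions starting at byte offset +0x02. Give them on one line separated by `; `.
+0x02: 17 00 ⇒ word 0x1700 (big)
  top 4b → 0x1 → psh [R]
  rd@[11:8]=0x7 ⇒ r7
+0x04: 11 00 ⇒ word 0x1100 (big)
  top 4b → 0x1 → psh [R]
  rd@[11:8]=0x1 ⇒ r1
+0x06: df fc ⇒ word 0xdffc (big)
  top 4b → 0xd → jsr [J]
  imm@[11:0]=0xffc (s12→-4) ⇒ $-4
+0x08: 53 4f ⇒ word 0x534f (big)
  top 4b → 0x5 → movi [RI]
  rd@[11:8]=0x3 ⇒ r3
  imm@[7:0]=0x4f ⇒ $79

psh r7; psh r1; jsr $-4; movi $79, r3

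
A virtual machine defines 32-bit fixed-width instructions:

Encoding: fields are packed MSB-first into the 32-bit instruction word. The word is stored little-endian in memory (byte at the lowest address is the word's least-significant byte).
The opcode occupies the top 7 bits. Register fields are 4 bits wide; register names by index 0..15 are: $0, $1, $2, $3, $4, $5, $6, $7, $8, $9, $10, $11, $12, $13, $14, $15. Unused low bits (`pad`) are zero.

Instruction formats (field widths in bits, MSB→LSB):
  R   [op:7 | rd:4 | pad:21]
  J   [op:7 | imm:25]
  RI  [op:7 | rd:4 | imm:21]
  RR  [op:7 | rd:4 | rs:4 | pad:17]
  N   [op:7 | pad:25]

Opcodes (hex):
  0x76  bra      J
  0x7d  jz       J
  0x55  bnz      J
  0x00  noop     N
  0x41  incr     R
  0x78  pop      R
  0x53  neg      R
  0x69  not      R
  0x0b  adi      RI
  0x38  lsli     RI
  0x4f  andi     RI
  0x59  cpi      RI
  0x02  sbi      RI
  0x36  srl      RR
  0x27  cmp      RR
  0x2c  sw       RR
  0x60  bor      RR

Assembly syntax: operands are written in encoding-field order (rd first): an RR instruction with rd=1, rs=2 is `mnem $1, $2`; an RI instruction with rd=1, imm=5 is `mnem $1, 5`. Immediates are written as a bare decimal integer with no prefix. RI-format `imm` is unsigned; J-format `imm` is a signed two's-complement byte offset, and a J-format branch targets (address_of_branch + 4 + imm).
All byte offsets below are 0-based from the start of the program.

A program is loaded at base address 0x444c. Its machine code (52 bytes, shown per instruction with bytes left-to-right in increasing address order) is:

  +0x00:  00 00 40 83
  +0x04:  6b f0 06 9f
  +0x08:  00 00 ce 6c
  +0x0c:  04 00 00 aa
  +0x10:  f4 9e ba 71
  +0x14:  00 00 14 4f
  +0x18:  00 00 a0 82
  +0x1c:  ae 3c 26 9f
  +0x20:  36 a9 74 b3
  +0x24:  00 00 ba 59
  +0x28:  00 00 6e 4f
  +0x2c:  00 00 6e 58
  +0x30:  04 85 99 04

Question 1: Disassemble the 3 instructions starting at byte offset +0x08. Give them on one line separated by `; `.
[08] 00 00 ce 6c → 0x6cce0000
  top 7b → 0x36 → srl [RR]
  [24:21] rd=6 = $6
  [20:17] rs=7 = $7
[0c] 04 00 00 aa → 0xaa000004
  top 7b → 0x55 → bnz [J]
  [24:0] imm=4 = 4
[10] f4 9e ba 71 → 0x71ba9ef4
  top 7b → 0x38 → lsli [RI]
  [24:21] rd=13 = $13
  [20:0] imm=1744628 = 1744628

srl $6, $7; bnz 4; lsli $13, 1744628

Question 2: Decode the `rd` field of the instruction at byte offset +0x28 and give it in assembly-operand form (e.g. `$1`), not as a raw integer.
$11

@+28  little-endian(00 00 6e 4f) = 0x4f6e0000
  op=0x4f6e0000>>25=0x27 ⇒ cmp (RR)
  rd: (w>>21)&0xf=0xb → $11
  rs: (w>>17)&0xf=0x7 → $7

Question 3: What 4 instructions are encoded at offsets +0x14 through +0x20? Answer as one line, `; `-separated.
cmp $8, $10; incr $5; andi $9, 408750; cpi $11, 1354038

@+14  little-endian(00 00 14 4f) = 0x4f140000
  top 7b → 0x27 → cmp [RR]
  [24:21] rd=8 = $8
  [20:17] rs=10 = $10
@+18  little-endian(00 00 a0 82) = 0x82a00000
  top 7b → 0x41 → incr [R]
  [24:21] rd=5 = $5
@+1c  little-endian(ae 3c 26 9f) = 0x9f263cae
  top 7b → 0x4f → andi [RI]
  [24:21] rd=9 = $9
  [20:0] imm=408750 = 408750
@+20  little-endian(36 a9 74 b3) = 0xb374a936
  top 7b → 0x59 → cpi [RI]
  [24:21] rd=11 = $11
  [20:0] imm=1354038 = 1354038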